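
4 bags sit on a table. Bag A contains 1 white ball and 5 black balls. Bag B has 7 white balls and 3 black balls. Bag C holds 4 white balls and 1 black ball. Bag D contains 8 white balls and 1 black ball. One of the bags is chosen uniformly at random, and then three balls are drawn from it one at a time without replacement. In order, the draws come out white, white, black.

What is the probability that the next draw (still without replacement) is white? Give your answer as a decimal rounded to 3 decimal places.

Compute the likelihood of the observed sequence for each case: P(data | bag A) = (1/6)(0/5) = 0; P(data | bag B) = (7/10)(6/9)(3/8) = 7/40; P(data | bag C) = (4/5)(3/4)(1/3) = 1/5; P(data | bag D) = (8/9)(7/8)(1/7) = 1/9.
Weighting by the prior gives 1/4 · 0 = 0, 1/4 · 7/40 = 7/160, 1/4 · 1/5 = 1/20, 1/4 · 1/9 = 1/36; summing to 35/288.
Dividing through by the total gives posterior P(bag A | data) = 0, P(bag B | data) = 9/25, P(bag C | data) = 72/175, P(bag D | data) = 8/35.
Averaging over the posterior, P(white next | data) = (5/7)(9/25) + (1)(72/175) + (1)(8/35) = 157/175.

0.897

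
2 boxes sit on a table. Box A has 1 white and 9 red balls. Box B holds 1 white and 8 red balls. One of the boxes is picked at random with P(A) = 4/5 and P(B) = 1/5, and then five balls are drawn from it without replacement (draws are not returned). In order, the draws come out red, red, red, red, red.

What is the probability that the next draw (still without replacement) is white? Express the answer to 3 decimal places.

0.209

Under each hypothesis, the probability of the observed sequence is: P(data | box A) = (9/10)(8/9)(7/8)(6/7)(5/6) = 1/2; P(data | box B) = (8/9)(7/8)(6/7)(5/6)(4/5) = 4/9.
Multiplying each by its prior: 4/5 · 1/2 = 2/5, 1/5 · 4/9 = 4/45; with total 22/45.
Dividing through by the total gives posterior P(box A | data) = 9/11, P(box B | data) = 2/11.
Averaging over the posterior, P(white next | data) = (1/5)(9/11) + (1/4)(2/11) = 23/110.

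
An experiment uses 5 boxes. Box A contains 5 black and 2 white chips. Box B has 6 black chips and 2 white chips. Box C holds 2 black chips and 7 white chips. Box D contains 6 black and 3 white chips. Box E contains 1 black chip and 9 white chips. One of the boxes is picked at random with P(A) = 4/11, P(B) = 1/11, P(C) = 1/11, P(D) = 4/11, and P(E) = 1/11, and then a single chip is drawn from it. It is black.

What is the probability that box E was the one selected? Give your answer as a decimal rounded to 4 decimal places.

For each hypothesis, P(data | H) works out to: P(data | box A) = (5/7) = 0.71429; P(data | box B) = (6/8) = 0.75; P(data | box C) = (2/9) = 0.22222; P(data | box D) = (6/9) = 0.66667; P(data | box E) = (1/10) = 0.1.
The prior-weighted likelihoods are 4/11 · 0.71429 = 0.25974, 1/11 · 0.75 = 0.068182, 1/11 · 0.22222 = 0.020202, 4/11 · 0.66667 = 0.24242, 1/11 · 0.1 = 0.0090909; these sum to 0.59964.
By Bayes' rule, P(box E | data) = (0.0090909) / (0.59964) = 0.015161.

0.0152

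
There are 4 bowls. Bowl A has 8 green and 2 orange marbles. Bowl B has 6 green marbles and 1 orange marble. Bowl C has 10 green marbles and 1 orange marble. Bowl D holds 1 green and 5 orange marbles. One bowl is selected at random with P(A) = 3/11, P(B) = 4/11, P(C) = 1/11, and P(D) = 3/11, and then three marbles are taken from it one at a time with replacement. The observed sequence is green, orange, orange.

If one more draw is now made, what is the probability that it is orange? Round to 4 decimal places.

0.6131

For each hypothesis, P(data | H) works out to: P(data | bowl A) = (8/10)(2/10)(2/10) = 0.032; P(data | bowl B) = (6/7)(1/7)(1/7) = 0.017493; P(data | bowl C) = (10/11)(1/11)(1/11) = 0.0075131; P(data | bowl D) = (1/6)(5/6)(5/6) = 0.11574.
Multiplying each by its prior: 3/11 · 0.032 = 0.0087273, 4/11 · 0.017493 = 0.006361, 1/11 · 0.0075131 = 0.00068301, 3/11 · 0.11574 = 0.031566; these sum to 0.047337.
Dividing through by the total gives posterior P(bowl A | data) = 0.18436, P(bowl B | data) = 0.13438, P(bowl C | data) = 0.014429, P(bowl D | data) = 0.66683.
Averaging over the posterior, P(orange next | data) = (1/5)(0.18436) + (1/7)(0.13438) + (1/11)(0.014429) + (5/6)(0.66683) = 0.61307.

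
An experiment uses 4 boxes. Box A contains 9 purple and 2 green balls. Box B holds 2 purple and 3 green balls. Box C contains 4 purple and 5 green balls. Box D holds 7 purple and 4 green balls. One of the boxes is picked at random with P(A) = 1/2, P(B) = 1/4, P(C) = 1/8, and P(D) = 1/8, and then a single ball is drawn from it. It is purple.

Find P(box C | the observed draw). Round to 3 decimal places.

0.086

Under each hypothesis, the probability of this draw is: P(data | box A) = (9/11) = 0.81818; P(data | box B) = (2/5) = 0.4; P(data | box C) = (4/9) = 0.44444; P(data | box D) = (7/11) = 0.63636.
Weighting by the prior gives 1/2 · 0.81818 = 0.40909, 1/4 · 0.4 = 0.1, 1/8 · 0.44444 = 0.055556, 1/8 · 0.63636 = 0.079545; these sum to 0.64419.
By Bayes' rule, P(box C | data) = (0.055556) / (0.64419) = 0.086241.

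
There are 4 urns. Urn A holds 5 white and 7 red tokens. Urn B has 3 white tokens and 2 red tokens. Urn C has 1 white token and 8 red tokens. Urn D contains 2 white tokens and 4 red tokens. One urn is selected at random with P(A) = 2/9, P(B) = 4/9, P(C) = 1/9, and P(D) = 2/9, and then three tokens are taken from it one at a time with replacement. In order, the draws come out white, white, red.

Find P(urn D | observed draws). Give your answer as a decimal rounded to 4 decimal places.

Under each hypothesis, the probability of the observed sequence is: P(data | urn A) = (5/12)(5/12)(7/12) = 0.10127; P(data | urn B) = (3/5)(3/5)(2/5) = 0.144; P(data | urn C) = (1/9)(1/9)(8/9) = 0.010974; P(data | urn D) = (2/6)(2/6)(4/6) = 0.074074.
The prior-weighted likelihoods are 2/9 · 0.10127 = 0.022505, 4/9 · 0.144 = 0.064, 1/9 · 0.010974 = 0.0012193, 2/9 · 0.074074 = 0.016461; these sum to 0.10419.
So P(urn D | data) = (0.016461) / (0.10419) = 0.158.

0.1580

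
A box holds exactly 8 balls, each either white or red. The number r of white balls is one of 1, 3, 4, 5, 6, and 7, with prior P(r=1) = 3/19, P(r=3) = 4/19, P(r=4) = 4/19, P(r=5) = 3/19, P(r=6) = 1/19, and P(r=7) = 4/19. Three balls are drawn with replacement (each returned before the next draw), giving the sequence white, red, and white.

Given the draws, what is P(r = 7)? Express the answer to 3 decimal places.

For each hypothesis, P(data | H) works out to: P(data | r = 1) = (1/8)(7/8)(1/8) = 0.013672; P(data | r = 3) = (3/8)(5/8)(3/8) = 0.087891; P(data | r = 4) = (4/8)(4/8)(4/8) = 0.125; P(data | r = 5) = (5/8)(3/8)(5/8) = 0.14648; P(data | r = 6) = (6/8)(2/8)(6/8) = 0.14062; P(data | r = 7) = (7/8)(1/8)(7/8) = 0.095703.
Multiplying each by its prior: 3/19 · 0.013672 = 0.0021587, 4/19 · 0.087891 = 0.018503, 4/19 · 0.125 = 0.026316, 3/19 · 0.14648 = 0.023129, 1/19 · 0.14062 = 0.0074013, 4/19 · 0.095703 = 0.020148; with total 0.097656.
Therefore the posterior P(r = 7 | data) = (0.020148) / (0.097656) = 0.20632.

0.206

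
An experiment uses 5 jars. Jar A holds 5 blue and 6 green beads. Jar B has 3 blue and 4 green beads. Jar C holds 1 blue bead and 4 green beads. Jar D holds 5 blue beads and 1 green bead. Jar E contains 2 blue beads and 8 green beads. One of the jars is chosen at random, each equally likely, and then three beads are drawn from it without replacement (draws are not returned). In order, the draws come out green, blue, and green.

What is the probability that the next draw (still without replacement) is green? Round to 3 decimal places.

0.729

Under each hypothesis, the probability of the observed sequence is: P(data | jar A) = (6/11)(5/10)(5/9) = 0.15152; P(data | jar B) = (4/7)(3/6)(3/5) = 0.17143; P(data | jar C) = (4/5)(1/4)(3/3) = 0.2; P(data | jar D) = (1/6)(5/5)(0/4) = 0; P(data | jar E) = (8/10)(2/9)(7/8) = 0.15556.
Multiplying each by its prior: 1/5 · 0.15152 = 0.030303, 1/5 · 0.17143 = 0.034286, 1/5 · 0.2 = 0.04, 1/5 · 0 = 0, 1/5 · 0.15556 = 0.031111; summing to 0.1357.
Normalising, the posterior is P(jar A | data) = 0.22331, P(jar B | data) = 0.25266, P(jar C | data) = 0.29477, P(jar D | data) = 0, P(jar E | data) = 0.22926.
So P(green next | data) = Σ P(green next | H) P(H | data) = (1/2)(0.22331) + (1/2)(0.25266) + (1)(0.29477) + (6/7)(0.22926) = 0.72926.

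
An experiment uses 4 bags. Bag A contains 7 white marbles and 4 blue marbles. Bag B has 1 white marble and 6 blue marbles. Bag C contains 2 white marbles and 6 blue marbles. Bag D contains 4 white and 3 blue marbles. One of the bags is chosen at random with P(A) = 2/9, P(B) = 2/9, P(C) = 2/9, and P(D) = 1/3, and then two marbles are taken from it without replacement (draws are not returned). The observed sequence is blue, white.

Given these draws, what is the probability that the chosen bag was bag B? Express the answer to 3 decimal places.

For each hypothesis, P(data | H) works out to: P(data | bag A) = (4/11)(7/10) = 14/55; P(data | bag B) = (6/7)(1/6) = 1/7; P(data | bag C) = (6/8)(2/7) = 3/14; P(data | bag D) = (3/7)(4/6) = 2/7.
Weighting by the prior gives 2/9 · 14/55 = 28/495, 2/9 · 1/7 = 2/63, 2/9 · 3/14 = 1/21, 1/3 · 2/7 = 2/21; summing to 89/385.
By Bayes' rule, P(bag B | data) = (2/63) / (89/385) = 110/801.

0.137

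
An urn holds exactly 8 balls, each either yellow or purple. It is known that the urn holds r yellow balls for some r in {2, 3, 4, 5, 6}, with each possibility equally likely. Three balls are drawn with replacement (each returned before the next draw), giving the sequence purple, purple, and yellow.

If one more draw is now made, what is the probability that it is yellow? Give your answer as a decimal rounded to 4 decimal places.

0.4438

The likelihood of the observed sequence under each hypothesis: P(data | r = 2) = (6/8)(6/8)(2/8) = 9/64; P(data | r = 3) = (5/8)(5/8)(3/8) = 75/512; P(data | r = 4) = (4/8)(4/8)(4/8) = 1/8; P(data | r = 5) = (3/8)(3/8)(5/8) = 45/512; P(data | r = 6) = (2/8)(2/8)(6/8) = 3/64.
Multiplying each by its prior: 1/5 · 9/64 = 9/320, 1/5 · 75/512 = 15/512, 1/5 · 1/8 = 1/40, 1/5 · 45/512 = 9/512, 1/5 · 3/64 = 3/320; these sum to 7/64.
Normalising, the posterior is P(r = 2 | data) = 9/35, P(r = 3 | data) = 15/56, P(r = 4 | data) = 8/35, P(r = 5 | data) = 9/56, P(r = 6 | data) = 3/35.
The predictive probability is P(yellow next | data) = (1/4)(9/35) + (3/8)(15/56) + (1/2)(8/35) + (5/8)(9/56) + (3/4)(3/35) = 71/160.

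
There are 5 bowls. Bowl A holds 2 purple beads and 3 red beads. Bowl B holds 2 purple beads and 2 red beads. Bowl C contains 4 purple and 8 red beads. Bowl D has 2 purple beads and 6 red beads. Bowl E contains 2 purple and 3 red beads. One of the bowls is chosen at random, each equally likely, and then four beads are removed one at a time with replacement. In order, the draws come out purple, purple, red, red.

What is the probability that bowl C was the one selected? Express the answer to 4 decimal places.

0.1883

Under each hypothesis, the probability of the observed sequence is: P(data | bowl A) = (2/5)(2/5)(3/5)(3/5) = 0.0576; P(data | bowl B) = (2/4)(2/4)(2/4)(2/4) = 0.0625; P(data | bowl C) = (4/12)(4/12)(8/12)(8/12) = 0.049383; P(data | bowl D) = (2/8)(2/8)(6/8)(6/8) = 0.035156; P(data | bowl E) = (2/5)(2/5)(3/5)(3/5) = 0.0576.
The prior-weighted likelihoods are 1/5 · 0.0576 = 0.01152, 1/5 · 0.0625 = 0.0125, 1/5 · 0.049383 = 0.0098765, 1/5 · 0.035156 = 0.0070313, 1/5 · 0.0576 = 0.01152; summing to 0.052448.
By Bayes' rule, P(bowl C | data) = (0.0098765) / (0.052448) = 0.18831.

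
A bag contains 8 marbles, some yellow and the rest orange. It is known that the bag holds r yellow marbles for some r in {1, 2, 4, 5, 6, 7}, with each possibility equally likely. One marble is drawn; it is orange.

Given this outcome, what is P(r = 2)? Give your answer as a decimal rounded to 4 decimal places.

Compute the likelihood of this draw for each case: P(data | r = 1) = (7/8) = 7/8; P(data | r = 2) = (6/8) = 3/4; P(data | r = 4) = (4/8) = 1/2; P(data | r = 5) = (3/8) = 3/8; P(data | r = 6) = (2/8) = 1/4; P(data | r = 7) = (1/8) = 1/8.
Multiplying each by its prior: 1/6 · 7/8 = 7/48, 1/6 · 3/4 = 1/8, 1/6 · 1/2 = 1/12, 1/6 · 3/8 = 1/16, 1/6 · 1/4 = 1/24, 1/6 · 1/8 = 1/48; these sum to 23/48.
Hence P(r = 2 | data) = (1/8) / (23/48) = 6/23.

0.2609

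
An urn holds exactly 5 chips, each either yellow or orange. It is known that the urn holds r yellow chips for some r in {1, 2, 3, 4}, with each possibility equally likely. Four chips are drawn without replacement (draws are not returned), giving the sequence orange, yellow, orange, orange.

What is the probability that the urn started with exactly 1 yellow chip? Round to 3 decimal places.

0.667

The likelihood of the observed sequence under each hypothesis: P(data | r = 1) = (4/5)(1/4)(3/3)(2/2) = 1/5; P(data | r = 2) = (3/5)(2/4)(2/3)(1/2) = 1/10; P(data | r = 3) = (2/5)(3/4)(1/3)(0/2) = 0; P(data | r = 4) = (1/5)(4/4)(0/3) = 0.
The prior-weighted likelihoods are 1/4 · 1/5 = 1/20, 1/4 · 1/10 = 1/40, 1/4 · 0 = 0, 1/4 · 0 = 0; with total 3/40.
By Bayes' rule, P(r = 1 | data) = (1/20) / (3/40) = 2/3.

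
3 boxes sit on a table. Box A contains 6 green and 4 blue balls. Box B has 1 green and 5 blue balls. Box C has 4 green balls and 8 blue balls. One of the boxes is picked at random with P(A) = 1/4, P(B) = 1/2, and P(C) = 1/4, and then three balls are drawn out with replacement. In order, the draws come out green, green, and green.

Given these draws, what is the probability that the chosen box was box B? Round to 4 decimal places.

0.0353

Under each hypothesis, the probability of the observed sequence is: P(data | box A) = (6/10)(6/10)(6/10) = 0.216; P(data | box B) = (1/6)(1/6)(1/6) = 0.0046296; P(data | box C) = (4/12)(4/12)(4/12) = 0.037037.
The prior-weighted likelihoods are 1/4 · 0.216 = 0.054, 1/2 · 0.0046296 = 0.0023148, 1/4 · 0.037037 = 0.0092593; with total 0.065574.
So P(box B | data) = (0.0023148) / (0.065574) = 0.035301.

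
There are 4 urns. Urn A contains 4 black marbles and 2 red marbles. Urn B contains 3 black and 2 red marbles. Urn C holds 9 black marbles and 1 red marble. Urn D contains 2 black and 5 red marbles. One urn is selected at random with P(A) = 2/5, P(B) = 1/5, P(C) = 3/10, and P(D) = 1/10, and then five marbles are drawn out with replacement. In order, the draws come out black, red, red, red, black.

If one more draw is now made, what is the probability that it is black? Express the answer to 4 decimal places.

0.5706

For each hypothesis, P(data | H) works out to: P(data | urn A) = (4/6)(2/6)(2/6)(2/6)(4/6) = 0.016461; P(data | urn B) = (3/5)(2/5)(2/5)(2/5)(3/5) = 0.02304; P(data | urn C) = (9/10)(1/10)(1/10)(1/10)(9/10) = 0.00081; P(data | urn D) = (2/7)(5/7)(5/7)(5/7)(2/7) = 0.02975.
Weighting by the prior gives 2/5 · 0.016461 = 0.0065844, 1/5 · 0.02304 = 0.004608, 3/10 · 0.00081 = 0.000243, 1/10 · 0.02975 = 0.002975; these sum to 0.01441.
Dividing through by the total gives posterior P(urn A | data) = 0.45692, P(urn B | data) = 0.31977, P(urn C | data) = 0.016863, P(urn D | data) = 0.20645.
Averaging over the posterior, P(black next | data) = (2/3)(0.45692) + (3/5)(0.31977) + (9/10)(0.016863) + (2/7)(0.20645) = 0.57064.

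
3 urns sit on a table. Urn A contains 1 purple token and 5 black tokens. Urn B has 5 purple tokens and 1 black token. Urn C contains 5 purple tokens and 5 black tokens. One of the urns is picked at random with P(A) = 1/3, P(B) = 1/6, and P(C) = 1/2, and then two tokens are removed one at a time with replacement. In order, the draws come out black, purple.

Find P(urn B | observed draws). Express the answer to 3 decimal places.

0.119

For each hypothesis, P(data | H) works out to: P(data | urn A) = (5/6)(1/6) = 5/36; P(data | urn B) = (1/6)(5/6) = 5/36; P(data | urn C) = (5/10)(5/10) = 1/4.
The prior-weighted likelihoods are 1/3 · 5/36 = 5/108, 1/6 · 5/36 = 5/216, 1/2 · 1/4 = 1/8; with total 7/36.
Therefore the posterior P(urn B | data) = (5/216) / (7/36) = 5/42.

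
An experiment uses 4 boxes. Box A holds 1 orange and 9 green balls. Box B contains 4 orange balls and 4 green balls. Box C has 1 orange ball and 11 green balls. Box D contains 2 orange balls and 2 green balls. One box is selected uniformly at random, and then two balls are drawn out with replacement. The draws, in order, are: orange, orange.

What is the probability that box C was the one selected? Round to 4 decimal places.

0.0134

Compute the likelihood of the observed sequence for each case: P(data | box A) = (1/10)(1/10) = 0.01; P(data | box B) = (4/8)(4/8) = 0.25; P(data | box C) = (1/12)(1/12) = 0.0069444; P(data | box D) = (2/4)(2/4) = 0.25.
Multiplying each by its prior: 1/4 · 0.01 = 0.0025, 1/4 · 0.25 = 0.0625, 1/4 · 0.0069444 = 0.0017361, 1/4 · 0.25 = 0.0625; with total 0.12924.
Hence P(box C | data) = (0.0017361) / (0.12924) = 0.013434.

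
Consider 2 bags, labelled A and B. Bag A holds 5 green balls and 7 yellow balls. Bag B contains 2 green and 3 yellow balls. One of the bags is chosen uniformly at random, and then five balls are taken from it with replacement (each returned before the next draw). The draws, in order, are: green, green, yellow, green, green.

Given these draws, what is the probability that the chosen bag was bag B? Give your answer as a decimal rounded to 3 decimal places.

Under each hypothesis, the probability of the observed sequence is: P(data | bag A) = (5/12)(5/12)(7/12)(5/12)(5/12) = 0.017582; P(data | bag B) = (2/5)(2/5)(3/5)(2/5)(2/5) = 0.01536.
Weighting by the prior gives 1/2 · 0.017582 = 0.0087911, 1/2 · 0.01536 = 0.00768; summing to 0.016471.
By Bayes' rule, P(bag B | data) = (0.00768) / (0.016471) = 0.46627.

0.466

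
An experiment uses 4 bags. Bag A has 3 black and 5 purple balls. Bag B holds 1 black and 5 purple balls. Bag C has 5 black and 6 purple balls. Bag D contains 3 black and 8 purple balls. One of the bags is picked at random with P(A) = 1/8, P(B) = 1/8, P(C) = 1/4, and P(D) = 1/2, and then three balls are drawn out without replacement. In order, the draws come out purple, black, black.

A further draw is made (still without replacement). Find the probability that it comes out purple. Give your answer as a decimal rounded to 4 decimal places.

0.7470

For each hypothesis, P(data | H) works out to: P(data | bag A) = (5/8)(3/7)(2/6) = 0.089286; P(data | bag B) = (5/6)(1/5)(0/4) = 0; P(data | bag C) = (6/11)(5/10)(4/9) = 0.12121; P(data | bag D) = (8/11)(3/10)(2/9) = 0.048485.
Weighting by the prior gives 1/8 · 0.089286 = 0.011161, 1/8 · 0 = 0, 1/4 · 0.12121 = 0.030303, 1/2 · 0.048485 = 0.024242; these sum to 0.065706.
Dividing through by the total gives posterior P(bag A | data) = 0.16986, P(bag B | data) = 0, P(bag C | data) = 0.46119, P(bag D | data) = 0.36895.
Averaging over the posterior, P(purple next | data) = (4/5)(0.16986) + (5/8)(0.46119) + (7/8)(0.36895) = 0.74696.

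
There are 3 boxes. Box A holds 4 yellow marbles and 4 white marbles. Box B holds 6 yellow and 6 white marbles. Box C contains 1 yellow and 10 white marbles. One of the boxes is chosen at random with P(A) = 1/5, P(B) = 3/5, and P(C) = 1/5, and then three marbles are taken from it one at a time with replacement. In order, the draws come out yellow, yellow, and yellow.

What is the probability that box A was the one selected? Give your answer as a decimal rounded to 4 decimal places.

The likelihood of the observed sequence under each hypothesis: P(data | box A) = (4/8)(4/8)(4/8) = 0.125; P(data | box B) = (6/12)(6/12)(6/12) = 0.125; P(data | box C) = (1/11)(1/11)(1/11) = 0.00075131.
Multiplying each by its prior: 1/5 · 0.125 = 0.025, 3/5 · 0.125 = 0.075, 1/5 · 0.00075131 = 0.00015026; summing to 0.10015.
Hence P(box A | data) = (0.025) / (0.10015) = 0.24962.

0.2496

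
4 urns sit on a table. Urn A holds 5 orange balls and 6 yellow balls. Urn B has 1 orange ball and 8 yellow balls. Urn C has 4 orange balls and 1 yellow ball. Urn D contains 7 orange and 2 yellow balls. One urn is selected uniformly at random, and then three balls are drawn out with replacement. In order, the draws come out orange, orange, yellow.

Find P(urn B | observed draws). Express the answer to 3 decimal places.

0.028

Compute the likelihood of the observed sequence for each case: P(data | urn A) = (5/11)(5/11)(6/11) = 0.1127; P(data | urn B) = (1/9)(1/9)(8/9) = 0.010974; P(data | urn C) = (4/5)(4/5)(1/5) = 0.128; P(data | urn D) = (7/9)(7/9)(2/9) = 0.13443.
Multiplying each by its prior: 1/4 · 0.1127 = 0.028174, 1/4 · 0.010974 = 0.0027435, 1/4 · 0.128 = 0.032, 1/4 · 0.13443 = 0.033608; with total 0.096525.
By Bayes' rule, P(urn B | data) = (0.0027435) / (0.096525) = 0.028422.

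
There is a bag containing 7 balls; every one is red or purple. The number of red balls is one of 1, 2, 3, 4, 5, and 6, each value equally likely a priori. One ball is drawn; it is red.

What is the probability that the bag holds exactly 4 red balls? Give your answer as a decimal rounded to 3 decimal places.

0.190

For each hypothesis, P(data | H) works out to: P(data | r = 1) = (1/7) = 1/7; P(data | r = 2) = (2/7) = 2/7; P(data | r = 3) = (3/7) = 3/7; P(data | r = 4) = (4/7) = 4/7; P(data | r = 5) = (5/7) = 5/7; P(data | r = 6) = (6/7) = 6/7.
The prior-weighted likelihoods are 1/6 · 1/7 = 1/42, 1/6 · 2/7 = 1/21, 1/6 · 3/7 = 1/14, 1/6 · 4/7 = 2/21, 1/6 · 5/7 = 5/42, 1/6 · 6/7 = 1/7; with total 1/2.
Therefore the posterior P(r = 4 | data) = (2/21) / (1/2) = 4/21.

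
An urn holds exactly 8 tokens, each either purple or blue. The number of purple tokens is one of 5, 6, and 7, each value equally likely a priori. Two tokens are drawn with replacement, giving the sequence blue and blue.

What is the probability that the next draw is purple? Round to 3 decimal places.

0.679

Under each hypothesis, the probability of the observed sequence is: P(data | r = 5) = (3/8)(3/8) = 9/64; P(data | r = 6) = (2/8)(2/8) = 1/16; P(data | r = 7) = (1/8)(1/8) = 1/64.
Multiplying each by its prior: 1/3 · 9/64 = 3/64, 1/3 · 1/16 = 1/48, 1/3 · 1/64 = 1/192; these sum to 7/96.
Dividing through by the total gives posterior P(r = 5 | data) = 9/14, P(r = 6 | data) = 2/7, P(r = 7 | data) = 1/14.
So P(purple next | data) = Σ P(purple next | H) P(H | data) = (5/8)(9/14) + (3/4)(2/7) + (7/8)(1/14) = 19/28.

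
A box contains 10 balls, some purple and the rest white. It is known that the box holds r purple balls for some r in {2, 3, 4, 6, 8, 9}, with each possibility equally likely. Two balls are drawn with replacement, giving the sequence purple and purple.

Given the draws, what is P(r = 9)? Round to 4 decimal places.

The likelihood of the observed sequence under each hypothesis: P(data | r = 2) = (2/10)(2/10) = 1/25; P(data | r = 3) = (3/10)(3/10) = 9/100; P(data | r = 4) = (4/10)(4/10) = 4/25; P(data | r = 6) = (6/10)(6/10) = 9/25; P(data | r = 8) = (8/10)(8/10) = 16/25; P(data | r = 9) = (9/10)(9/10) = 81/100.
Multiplying each by its prior: 1/6 · 1/25 = 1/150, 1/6 · 9/100 = 3/200, 1/6 · 4/25 = 2/75, 1/6 · 9/25 = 3/50, 1/6 · 16/25 = 8/75, 1/6 · 81/100 = 27/200; these sum to 7/20.
Hence P(r = 9 | data) = (27/200) / (7/20) = 27/70.

0.3857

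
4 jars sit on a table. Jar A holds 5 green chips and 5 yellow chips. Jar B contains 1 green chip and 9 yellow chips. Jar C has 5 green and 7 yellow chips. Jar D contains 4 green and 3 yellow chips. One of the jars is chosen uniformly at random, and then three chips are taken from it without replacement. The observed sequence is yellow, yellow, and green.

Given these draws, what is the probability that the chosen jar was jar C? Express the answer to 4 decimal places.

The likelihood of the observed sequence under each hypothesis: P(data | jar A) = (5/10)(4/9)(5/8) = 0.13889; P(data | jar B) = (9/10)(8/9)(1/8) = 0.1; P(data | jar C) = (7/12)(6/11)(5/10) = 0.15909; P(data | jar D) = (3/7)(2/6)(4/5) = 0.11429.
Weighting by the prior gives 1/4 · 0.13889 = 0.034722, 1/4 · 0.1 = 0.025, 1/4 · 0.15909 = 0.039773, 1/4 · 0.11429 = 0.028571; with total 0.12807.
Hence P(jar C | data) = (0.039773) / (0.12807) = 0.31056.

0.3106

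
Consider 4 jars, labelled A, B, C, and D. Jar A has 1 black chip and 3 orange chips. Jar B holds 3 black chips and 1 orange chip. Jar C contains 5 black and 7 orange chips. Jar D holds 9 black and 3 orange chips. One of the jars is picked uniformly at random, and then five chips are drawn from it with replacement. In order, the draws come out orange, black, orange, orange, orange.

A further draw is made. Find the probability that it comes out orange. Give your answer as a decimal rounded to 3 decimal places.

0.668

Compute the likelihood of the observed sequence for each case: P(data | jar A) = (3/4)(1/4)(3/4)(3/4)(3/4) = 0.079102; P(data | jar B) = (1/4)(3/4)(1/4)(1/4)(1/4) = 0.0029297; P(data | jar C) = (7/12)(5/12)(7/12)(7/12)(7/12) = 0.048245; P(data | jar D) = (3/12)(9/12)(3/12)(3/12)(3/12) = 0.0029297.
Weighting by the prior gives 1/4 · 0.079102 = 0.019775, 1/4 · 0.0029297 = 0.00073242, 1/4 · 0.048245 = 0.012061, 1/4 · 0.0029297 = 0.00073242; these sum to 0.033302.
The posterior is then P(jar A | data) = 0.59383, P(jar B | data) = 0.021994, P(jar C | data) = 0.36219, P(jar D | data) = 0.021994.
So P(orange next | data) = Σ P(orange next | H) P(H | data) = (3/4)(0.59383) + (1/4)(0.021994) + (7/12)(0.36219) + (1/4)(0.021994) = 0.66764.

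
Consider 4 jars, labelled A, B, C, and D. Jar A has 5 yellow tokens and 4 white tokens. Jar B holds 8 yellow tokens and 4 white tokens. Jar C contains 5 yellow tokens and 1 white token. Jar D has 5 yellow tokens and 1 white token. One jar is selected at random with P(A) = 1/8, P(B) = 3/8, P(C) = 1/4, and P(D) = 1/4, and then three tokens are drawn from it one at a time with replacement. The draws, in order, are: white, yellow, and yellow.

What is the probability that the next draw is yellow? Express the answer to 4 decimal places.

0.7259

The likelihood of the observed sequence under each hypothesis: P(data | jar A) = (4/9)(5/9)(5/9) = 0.13717; P(data | jar B) = (4/12)(8/12)(8/12) = 0.14815; P(data | jar C) = (1/6)(5/6)(5/6) = 0.11574; P(data | jar D) = (1/6)(5/6)(5/6) = 0.11574.
Weighting by the prior gives 1/8 · 0.13717 = 0.017147, 3/8 · 0.14815 = 0.055556, 1/4 · 0.11574 = 0.028935, 1/4 · 0.11574 = 0.028935; summing to 0.13057.
Dividing through by the total gives posterior P(jar A | data) = 0.13132, P(jar B | data) = 0.42548, P(jar C | data) = 0.2216, P(jar D | data) = 0.2216.
The predictive probability is P(yellow next | data) = (5/9)(0.13132) + (2/3)(0.42548) + (5/6)(0.2216) + (5/6)(0.2216) = 0.72594.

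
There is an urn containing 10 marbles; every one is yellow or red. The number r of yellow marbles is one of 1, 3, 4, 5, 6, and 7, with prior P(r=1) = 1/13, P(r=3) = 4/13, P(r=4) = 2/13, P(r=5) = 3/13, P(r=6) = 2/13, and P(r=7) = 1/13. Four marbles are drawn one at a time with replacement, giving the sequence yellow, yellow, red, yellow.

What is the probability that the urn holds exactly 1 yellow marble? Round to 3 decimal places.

The likelihood of the observed sequence under each hypothesis: P(data | r = 1) = (1/10)(1/10)(9/10)(1/10) = 0.0009; P(data | r = 3) = (3/10)(3/10)(7/10)(3/10) = 0.0189; P(data | r = 4) = (4/10)(4/10)(6/10)(4/10) = 0.0384; P(data | r = 5) = (5/10)(5/10)(5/10)(5/10) = 0.0625; P(data | r = 6) = (6/10)(6/10)(4/10)(6/10) = 0.0864; P(data | r = 7) = (7/10)(7/10)(3/10)(7/10) = 0.1029.
Multiplying each by its prior: 1/13 · 0.0009 = 6.9231e-05, 4/13 · 0.0189 = 0.0058154, 2/13 · 0.0384 = 0.0059077, 3/13 · 0.0625 = 0.014423, 2/13 · 0.0864 = 0.013292, 1/13 · 0.1029 = 0.0079154; with total 0.047423.
So P(r = 1 | data) = (6.9231e-05) / (0.047423) = 0.0014599.

0.001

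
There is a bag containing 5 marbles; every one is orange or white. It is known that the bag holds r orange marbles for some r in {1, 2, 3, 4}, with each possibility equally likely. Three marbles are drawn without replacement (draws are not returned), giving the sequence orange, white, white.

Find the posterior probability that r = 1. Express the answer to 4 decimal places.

0.4000

The likelihood of the observed sequence under each hypothesis: P(data | r = 1) = (1/5)(4/4)(3/3) = 1/5; P(data | r = 2) = (2/5)(3/4)(2/3) = 1/5; P(data | r = 3) = (3/5)(2/4)(1/3) = 1/10; P(data | r = 4) = (4/5)(1/4)(0/3) = 0.
The prior-weighted likelihoods are 1/4 · 1/5 = 1/20, 1/4 · 1/5 = 1/20, 1/4 · 1/10 = 1/40, 1/4 · 0 = 0; summing to 1/8.
So P(r = 1 | data) = (1/20) / (1/8) = 2/5.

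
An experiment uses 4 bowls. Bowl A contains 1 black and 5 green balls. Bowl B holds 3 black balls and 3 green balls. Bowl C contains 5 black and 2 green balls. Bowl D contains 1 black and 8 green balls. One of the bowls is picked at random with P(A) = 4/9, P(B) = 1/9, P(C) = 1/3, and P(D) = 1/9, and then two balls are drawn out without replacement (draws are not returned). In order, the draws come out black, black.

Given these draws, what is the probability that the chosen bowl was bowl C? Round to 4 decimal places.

0.8772

For each hypothesis, P(data | H) works out to: P(data | bowl A) = (1/6)(0/5) = 0; P(data | bowl B) = (3/6)(2/5) = 1/5; P(data | bowl C) = (5/7)(4/6) = 10/21; P(data | bowl D) = (1/9)(0/8) = 0.
Weighting by the prior gives 4/9 · 0 = 0, 1/9 · 1/5 = 1/45, 1/3 · 10/21 = 10/63, 1/9 · 0 = 0; with total 19/105.
By Bayes' rule, P(bowl C | data) = (10/63) / (19/105) = 50/57.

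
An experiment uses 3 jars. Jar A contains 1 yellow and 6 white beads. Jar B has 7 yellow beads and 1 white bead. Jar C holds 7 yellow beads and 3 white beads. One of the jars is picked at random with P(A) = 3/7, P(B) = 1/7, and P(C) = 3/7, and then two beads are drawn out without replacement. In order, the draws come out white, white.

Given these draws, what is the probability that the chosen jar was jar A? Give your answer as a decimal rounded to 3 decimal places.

Compute the likelihood of the observed sequence for each case: P(data | jar A) = (6/7)(5/6) = 5/7; P(data | jar B) = (1/8)(0/7) = 0; P(data | jar C) = (3/10)(2/9) = 1/15.
Multiplying each by its prior: 3/7 · 5/7 = 15/49, 1/7 · 0 = 0, 3/7 · 1/15 = 1/35; these sum to 82/245.
So P(jar A | data) = (15/49) / (82/245) = 75/82.

0.915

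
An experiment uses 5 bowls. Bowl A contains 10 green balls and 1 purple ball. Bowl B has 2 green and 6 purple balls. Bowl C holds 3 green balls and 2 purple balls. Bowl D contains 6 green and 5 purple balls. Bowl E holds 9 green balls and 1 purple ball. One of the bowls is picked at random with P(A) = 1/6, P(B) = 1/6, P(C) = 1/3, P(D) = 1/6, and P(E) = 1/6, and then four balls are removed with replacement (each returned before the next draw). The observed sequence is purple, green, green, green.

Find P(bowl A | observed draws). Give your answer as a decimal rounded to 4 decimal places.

The likelihood of the observed sequence under each hypothesis: P(data | bowl A) = (1/11)(10/11)(10/11)(10/11) = 0.068301; P(data | bowl B) = (6/8)(2/8)(2/8)(2/8) = 0.011719; P(data | bowl C) = (2/5)(3/5)(3/5)(3/5) = 0.0864; P(data | bowl D) = (5/11)(6/11)(6/11)(6/11) = 0.073765; P(data | bowl E) = (1/10)(9/10)(9/10)(9/10) = 0.0729.
Multiplying each by its prior: 1/6 · 0.068301 = 0.011384, 1/6 · 0.011719 = 0.0019531, 1/3 · 0.0864 = 0.0288, 1/6 · 0.073765 = 0.012294, 1/6 · 0.0729 = 0.01215; summing to 0.066581.
By Bayes' rule, P(bowl A | data) = (0.011384) / (0.066581) = 0.17097.

0.1710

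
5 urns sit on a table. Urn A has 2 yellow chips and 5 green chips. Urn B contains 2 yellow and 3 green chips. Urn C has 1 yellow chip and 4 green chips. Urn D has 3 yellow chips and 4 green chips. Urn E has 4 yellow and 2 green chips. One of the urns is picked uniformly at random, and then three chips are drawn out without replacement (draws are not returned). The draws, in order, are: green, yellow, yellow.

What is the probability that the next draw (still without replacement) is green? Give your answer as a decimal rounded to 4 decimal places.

0.6495

The likelihood of the observed sequence under each hypothesis: P(data | urn A) = (5/7)(2/6)(1/5) = 0.047619; P(data | urn B) = (3/5)(2/4)(1/3) = 0.1; P(data | urn C) = (4/5)(1/4)(0/3) = 0; P(data | urn D) = (4/7)(3/6)(2/5) = 0.11429; P(data | urn E) = (2/6)(4/5)(3/4) = 0.2.
The prior-weighted likelihoods are 1/5 · 0.047619 = 0.0095238, 1/5 · 0.1 = 0.02, 1/5 · 0 = 0, 1/5 · 0.11429 = 0.022857, 1/5 · 0.2 = 0.04; with total 0.092381.
Dividing through by the total gives posterior P(urn A | data) = 0.10309, P(urn B | data) = 0.21649, P(urn C | data) = 0, P(urn D | data) = 0.24742, P(urn E | data) = 0.43299.
The predictive probability is P(green next | data) = (1)(0.10309) + (1)(0.21649) + (3/4)(0.24742) + (1/3)(0.43299) = 0.64948.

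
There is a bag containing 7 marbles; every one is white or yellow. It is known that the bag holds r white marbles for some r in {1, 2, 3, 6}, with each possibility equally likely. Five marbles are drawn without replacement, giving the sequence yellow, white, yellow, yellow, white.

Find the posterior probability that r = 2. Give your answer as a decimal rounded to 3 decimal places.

The likelihood of the observed sequence under each hypothesis: P(data | r = 1) = (6/7)(1/6)(5/5)(4/4)(0/3) = 0; P(data | r = 2) = (5/7)(2/6)(4/5)(3/4)(1/3) = 1/21; P(data | r = 3) = (4/7)(3/6)(3/5)(2/4)(2/3) = 2/35; P(data | r = 6) = (1/7)(6/6)(0/5) = 0.
Weighting by the prior gives 1/4 · 0 = 0, 1/4 · 1/21 = 1/84, 1/4 · 2/35 = 1/70, 1/4 · 0 = 0; summing to 11/420.
So P(r = 2 | data) = (1/84) / (11/420) = 5/11.

0.455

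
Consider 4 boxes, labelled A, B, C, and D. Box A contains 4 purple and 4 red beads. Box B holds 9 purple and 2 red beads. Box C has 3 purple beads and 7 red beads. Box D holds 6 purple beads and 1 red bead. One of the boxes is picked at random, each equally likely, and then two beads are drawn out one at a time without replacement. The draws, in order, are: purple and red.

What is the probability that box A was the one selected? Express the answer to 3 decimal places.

0.346

The likelihood of the observed sequence under each hypothesis: P(data | box A) = (4/8)(4/7) = 0.28571; P(data | box B) = (9/11)(2/10) = 0.16364; P(data | box C) = (3/10)(7/9) = 0.23333; P(data | box D) = (6/7)(1/6) = 0.14286.
Multiplying each by its prior: 1/4 · 0.28571 = 0.071429, 1/4 · 0.16364 = 0.040909, 1/4 · 0.23333 = 0.058333, 1/4 · 0.14286 = 0.035714; these sum to 0.20639.
So P(box A | data) = (0.071429) / (0.20639) = 0.34609.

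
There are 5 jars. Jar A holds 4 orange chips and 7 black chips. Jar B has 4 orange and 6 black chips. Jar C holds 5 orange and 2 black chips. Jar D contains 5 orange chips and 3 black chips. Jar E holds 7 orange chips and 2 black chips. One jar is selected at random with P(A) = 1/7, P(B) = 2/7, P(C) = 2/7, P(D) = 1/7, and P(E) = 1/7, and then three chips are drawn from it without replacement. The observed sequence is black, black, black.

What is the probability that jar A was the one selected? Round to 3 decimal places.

0.377

For each hypothesis, P(data | H) works out to: P(data | jar A) = (7/11)(6/10)(5/9) = 0.21212; P(data | jar B) = (6/10)(5/9)(4/8) = 0.16667; P(data | jar C) = (2/7)(1/6)(0/5) = 0; P(data | jar D) = (3/8)(2/7)(1/6) = 0.017857; P(data | jar E) = (2/9)(1/8)(0/7) = 0.
Multiplying each by its prior: 1/7 · 0.21212 = 0.030303, 2/7 · 0.16667 = 0.047619, 2/7 · 0 = 0, 1/7 · 0.017857 = 0.002551, 1/7 · 0 = 0; with total 0.080473.
By Bayes' rule, P(jar A | data) = (0.030303) / (0.080473) = 0.37656.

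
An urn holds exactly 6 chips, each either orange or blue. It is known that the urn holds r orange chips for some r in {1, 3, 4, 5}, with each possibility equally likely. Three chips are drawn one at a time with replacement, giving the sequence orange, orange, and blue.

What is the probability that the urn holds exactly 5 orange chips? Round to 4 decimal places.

0.2809

Under each hypothesis, the probability of the observed sequence is: P(data | r = 1) = (1/6)(1/6)(5/6) = 5/216; P(data | r = 3) = (3/6)(3/6)(3/6) = 1/8; P(data | r = 4) = (4/6)(4/6)(2/6) = 4/27; P(data | r = 5) = (5/6)(5/6)(1/6) = 25/216.
Multiplying each by its prior: 1/4 · 5/216 = 5/864, 1/4 · 1/8 = 1/32, 1/4 · 4/27 = 1/27, 1/4 · 25/216 = 25/864; these sum to 89/864.
Therefore the posterior P(r = 5 | data) = (25/864) / (89/864) = 25/89.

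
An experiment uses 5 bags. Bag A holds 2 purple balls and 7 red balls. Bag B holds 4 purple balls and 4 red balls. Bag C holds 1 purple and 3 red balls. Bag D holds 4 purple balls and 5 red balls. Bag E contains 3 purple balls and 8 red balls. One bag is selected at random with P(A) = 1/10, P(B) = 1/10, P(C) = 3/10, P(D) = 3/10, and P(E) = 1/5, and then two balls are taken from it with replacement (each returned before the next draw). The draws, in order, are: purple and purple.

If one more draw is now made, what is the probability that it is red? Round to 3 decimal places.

For each hypothesis, P(data | H) works out to: P(data | bag A) = (2/9)(2/9) = 0.049383; P(data | bag B) = (4/8)(4/8) = 0.25; P(data | bag C) = (1/4)(1/4) = 0.0625; P(data | bag D) = (4/9)(4/9) = 0.19753; P(data | bag E) = (3/11)(3/11) = 0.07438.
Weighting by the prior gives 1/10 · 0.049383 = 0.0049383, 1/10 · 0.25 = 0.025, 3/10 · 0.0625 = 0.01875, 3/10 · 0.19753 = 0.059259, 1/5 · 0.07438 = 0.014876; summing to 0.12282.
Normalising, the posterior is P(bag A | data) = 0.040206, P(bag B | data) = 0.20354, P(bag C | data) = 0.15266, P(bag D | data) = 0.48247, P(bag E | data) = 0.12112.
Averaging over the posterior, P(red next | data) = (7/9)(0.040206) + (1/2)(0.20354) + (3/4)(0.15266) + (5/9)(0.48247) + (8/11)(0.12112) = 0.60366.

0.604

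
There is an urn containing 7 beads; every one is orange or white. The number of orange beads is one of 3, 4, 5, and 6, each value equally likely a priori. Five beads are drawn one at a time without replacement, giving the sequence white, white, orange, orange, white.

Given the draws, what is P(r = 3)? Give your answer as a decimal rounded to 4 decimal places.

0.6667

For each hypothesis, P(data | H) works out to: P(data | r = 3) = (4/7)(3/6)(3/5)(2/4)(2/3) = 2/35; P(data | r = 4) = (3/7)(2/6)(4/5)(3/4)(1/3) = 1/35; P(data | r = 5) = (2/7)(1/6)(5/5)(4/4)(0/3) = 0; P(data | r = 6) = (1/7)(0/6) = 0.
Weighting by the prior gives 1/4 · 2/35 = 1/70, 1/4 · 1/35 = 1/140, 1/4 · 0 = 0, 1/4 · 0 = 0; summing to 3/140.
By Bayes' rule, P(r = 3 | data) = (1/70) / (3/140) = 2/3.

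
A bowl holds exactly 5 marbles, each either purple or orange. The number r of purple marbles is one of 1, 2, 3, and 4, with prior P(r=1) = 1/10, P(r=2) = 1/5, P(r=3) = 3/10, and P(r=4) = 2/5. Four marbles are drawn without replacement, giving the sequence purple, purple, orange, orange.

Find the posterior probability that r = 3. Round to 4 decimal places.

Compute the likelihood of the observed sequence for each case: P(data | r = 1) = (1/5)(0/4) = 0; P(data | r = 2) = (2/5)(1/4)(3/3)(2/2) = 1/10; P(data | r = 3) = (3/5)(2/4)(2/3)(1/2) = 1/10; P(data | r = 4) = (4/5)(3/4)(1/3)(0/2) = 0.
The prior-weighted likelihoods are 1/10 · 0 = 0, 1/5 · 1/10 = 1/50, 3/10 · 1/10 = 3/100, 2/5 · 0 = 0; these sum to 1/20.
So P(r = 3 | data) = (3/100) / (1/20) = 3/5.

0.6000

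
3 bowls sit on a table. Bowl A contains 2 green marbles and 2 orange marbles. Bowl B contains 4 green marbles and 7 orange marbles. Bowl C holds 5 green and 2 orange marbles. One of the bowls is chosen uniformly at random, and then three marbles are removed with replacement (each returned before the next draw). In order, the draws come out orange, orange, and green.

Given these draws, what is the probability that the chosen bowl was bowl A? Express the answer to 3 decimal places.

For each hypothesis, P(data | H) works out to: P(data | bowl A) = (2/4)(2/4)(2/4) = 0.125; P(data | bowl B) = (7/11)(7/11)(4/11) = 0.14726; P(data | bowl C) = (2/7)(2/7)(5/7) = 0.058309.
The prior-weighted likelihoods are 1/3 · 0.125 = 0.041667, 1/3 · 0.14726 = 0.049086, 1/3 · 0.058309 = 0.019436; summing to 0.11019.
Hence P(bowl A | data) = (0.041667) / (0.11019) = 0.37814.

0.378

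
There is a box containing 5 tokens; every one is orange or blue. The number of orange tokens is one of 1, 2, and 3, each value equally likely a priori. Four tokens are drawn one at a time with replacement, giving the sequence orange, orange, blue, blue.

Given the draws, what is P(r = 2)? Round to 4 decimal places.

Compute the likelihood of the observed sequence for each case: P(data | r = 1) = (1/5)(1/5)(4/5)(4/5) = 0.0256; P(data | r = 2) = (2/5)(2/5)(3/5)(3/5) = 0.0576; P(data | r = 3) = (3/5)(3/5)(2/5)(2/5) = 0.0576.
Weighting by the prior gives 1/3 · 0.0256 = 0.0085333, 1/3 · 0.0576 = 0.0192, 1/3 · 0.0576 = 0.0192; these sum to 0.046933.
Therefore the posterior P(r = 2 | data) = (0.0192) / (0.046933) = 0.40909.

0.4091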